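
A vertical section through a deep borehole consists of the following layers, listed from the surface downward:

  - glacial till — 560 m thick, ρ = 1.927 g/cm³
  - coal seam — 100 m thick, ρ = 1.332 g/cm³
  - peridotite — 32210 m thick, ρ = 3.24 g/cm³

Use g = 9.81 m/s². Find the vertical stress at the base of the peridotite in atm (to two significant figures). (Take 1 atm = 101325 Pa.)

10000 atm

glacial till: 1927 kg/m³ × 9.81 m/s² × 560 m = 1.059×10^7 Pa = 104.5 atm
coal seam: 1332 kg/m³ × 9.81 m/s² × 100 m = 1.307×10^6 Pa = 12.90 atm
peridotite: 3240 kg/m³ × 9.81 m/s² × 32210 m = 1.024×10^9 Pa = 10104 atm
Total = 104.5 + 12.90 + 10104 = 10221 atm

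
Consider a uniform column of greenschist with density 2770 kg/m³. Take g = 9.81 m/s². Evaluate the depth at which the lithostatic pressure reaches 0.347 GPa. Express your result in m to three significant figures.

h = P/(ρg) = 0.347 GPa / (2770 kg/m³ × 9.81 m/s²) = 3.470×10^8 Pa / 27174 Pa/m = 12770 m

12800 m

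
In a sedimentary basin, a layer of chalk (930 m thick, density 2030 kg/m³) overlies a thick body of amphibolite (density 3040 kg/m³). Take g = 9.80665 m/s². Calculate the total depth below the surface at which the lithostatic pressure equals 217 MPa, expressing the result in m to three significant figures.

7590 m

Pressure at base of upper layers: 2030×9.80665×930 = 1.851×10^7 Pa = 18.51 MPa
Remaining pressure to be supplied by amphibolite: 2.170×10^8 − 1.851×10^7 = 1.985×10^8 Pa
Additional depth in amphibolite = 1.985×10^8 Pa / (3040 kg/m³ × 9.80665 m/s²) = 6657.9 m
Total depth = 930 m + 6657.9 m = 7587.9 m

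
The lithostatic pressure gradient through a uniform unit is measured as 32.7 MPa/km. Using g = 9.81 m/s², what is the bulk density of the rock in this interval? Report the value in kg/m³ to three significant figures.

3330 kg/m³

ρ = (dP/dz)/g = 32.7 MPa/km / 9.81 m/s² = 32700 Pa/m / 9.81 m/s² = 3333.3 kg/m³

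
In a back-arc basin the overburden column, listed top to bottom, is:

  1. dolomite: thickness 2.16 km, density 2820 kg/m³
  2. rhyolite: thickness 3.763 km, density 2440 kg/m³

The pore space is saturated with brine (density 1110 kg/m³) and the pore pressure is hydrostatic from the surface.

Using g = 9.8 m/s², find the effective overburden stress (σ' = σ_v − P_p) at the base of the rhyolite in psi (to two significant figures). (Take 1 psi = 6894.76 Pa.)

12000 psi

Overburden (lithostatic) stress σ_v:
dolomite: 2820 kg/m³ × 9.8 m/s² × 2160 m = 5.969×10^7 Pa = 59.69 MPa
rhyolite: 2440 kg/m³ × 9.8 m/s² × 3763 m = 8.998×10^7 Pa = 89.98 MPa
Total = 59.69 + 89.98 = 149.67 MPa
Pore pressure P_p = 1110 kg/m³ × 9.8 m/s² × 5923 m = 6.443×10^7 Pa = 64.43 MPa
Effective stress σ' = σ_v − P_p = 149.7 − 64.43 = 85.244 MPa = 12364 psi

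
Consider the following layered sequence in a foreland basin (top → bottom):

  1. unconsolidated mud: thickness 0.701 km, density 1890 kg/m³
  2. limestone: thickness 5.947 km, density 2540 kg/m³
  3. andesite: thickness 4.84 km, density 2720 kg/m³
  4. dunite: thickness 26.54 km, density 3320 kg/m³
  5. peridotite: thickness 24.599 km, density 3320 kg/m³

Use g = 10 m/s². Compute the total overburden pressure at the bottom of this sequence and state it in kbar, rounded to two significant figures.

20 kbar

unconsolidated mud: 1890 kg/m³ × 10 m/s² × 701 m = 1.325×10^7 Pa = 0.1325 kbar
limestone: 2540 kg/m³ × 10 m/s² × 5947 m = 1.511×10^8 Pa = 1.511 kbar
andesite: 2720 kg/m³ × 10 m/s² × 4840 m = 1.316×10^8 Pa = 1.316 kbar
dunite: 3320 kg/m³ × 10 m/s² × 26540 m = 8.811×10^8 Pa = 8.811 kbar
peridotite: 3320 kg/m³ × 10 m/s² × 24599 m = 8.167×10^8 Pa = 8.167 kbar
Total = 0.1325 + 1.511 + 1.316 + 8.811 + 8.167 = 19.938 kbar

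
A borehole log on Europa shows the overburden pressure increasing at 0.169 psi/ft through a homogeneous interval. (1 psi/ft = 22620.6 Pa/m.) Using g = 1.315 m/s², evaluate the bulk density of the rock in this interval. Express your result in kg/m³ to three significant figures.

2910 kg/m³

ρ = (dP/dz)/g = 0.169 psi/ft / 1.315 m/s² = 3822.9 Pa/m / 1.315 m/s² = 2907.1 kg/m³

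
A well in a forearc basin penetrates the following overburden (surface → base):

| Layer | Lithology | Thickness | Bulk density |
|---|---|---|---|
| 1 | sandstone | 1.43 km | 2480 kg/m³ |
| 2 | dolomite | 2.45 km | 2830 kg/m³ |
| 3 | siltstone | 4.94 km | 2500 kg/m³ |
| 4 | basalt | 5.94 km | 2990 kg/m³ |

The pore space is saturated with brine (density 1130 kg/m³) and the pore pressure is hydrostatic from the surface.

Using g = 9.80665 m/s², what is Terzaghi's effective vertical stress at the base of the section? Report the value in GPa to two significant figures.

0.23 GPa

Overburden (lithostatic) stress σ_v:
sandstone: 2480 kg/m³ × 9.80665 m/s² × 1430 m = 3.478×10^7 Pa = 34.78 MPa
dolomite: 2830 kg/m³ × 9.80665 m/s² × 2450 m = 6.799×10^7 Pa = 67.99 MPa
siltstone: 2500 kg/m³ × 9.80665 m/s² × 4940 m = 1.211×10^8 Pa = 121.1 MPa
basalt: 2990 kg/m³ × 9.80665 m/s² × 5940 m = 1.742×10^8 Pa = 174.2 MPa
Total = 34.78 + 67.99 + 121.1 + 174.2 = 398.06 MPa
Pore pressure P_p = 1130 kg/m³ × 9.80665 m/s² × 14760 m = 1.636×10^8 Pa = 163.6 MPa
Effective stress σ' = σ_v − P_p = 398.1 − 163.6 = 234.49 MPa = 0.23449 GPa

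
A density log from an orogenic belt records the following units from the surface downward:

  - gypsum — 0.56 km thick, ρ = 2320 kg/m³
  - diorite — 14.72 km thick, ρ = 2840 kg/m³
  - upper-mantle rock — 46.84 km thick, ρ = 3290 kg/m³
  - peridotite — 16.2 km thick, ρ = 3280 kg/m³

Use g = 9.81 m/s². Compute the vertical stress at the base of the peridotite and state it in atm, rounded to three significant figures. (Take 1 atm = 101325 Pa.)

24200 atm

gypsum: 2320 kg/m³ × 9.81 m/s² × 560 m = 1.275×10^7 Pa = 125.8 atm
diorite: 2840 kg/m³ × 9.81 m/s² × 14720 m = 4.101×10^8 Pa = 4047 atm
upper-mantle rock: 3290 kg/m³ × 9.81 m/s² × 46840 m = 1.512×10^9 Pa = 14920 atm
peridotite: 3280 kg/m³ × 9.81 m/s² × 16200 m = 5.213×10^8 Pa = 5144 atm
Total = 125.8 + 4047 + 14920 + 5144 = 24238 atm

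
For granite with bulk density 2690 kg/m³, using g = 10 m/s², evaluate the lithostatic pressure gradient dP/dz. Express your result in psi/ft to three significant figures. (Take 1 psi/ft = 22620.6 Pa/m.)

1.19 psi/ft

dP/dz = ρg = 2690 kg/m³ × 10 m/s² = 26900 Pa/m
= 26900 Pa/m × (1 psi/ft / 22621 Pa/m) = 1.1892 psi/ft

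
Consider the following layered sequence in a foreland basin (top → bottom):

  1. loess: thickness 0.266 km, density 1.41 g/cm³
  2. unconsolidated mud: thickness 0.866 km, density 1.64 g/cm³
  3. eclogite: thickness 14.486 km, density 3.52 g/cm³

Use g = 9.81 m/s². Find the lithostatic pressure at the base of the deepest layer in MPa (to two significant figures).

loess: 1410 kg/m³ × 9.81 m/s² × 266 m = 3.679×10^6 Pa = 3.679 MPa
unconsolidated mud: 1640 kg/m³ × 9.81 m/s² × 866 m = 1.393×10^7 Pa = 13.93 MPa
eclogite: 3520 kg/m³ × 9.81 m/s² × 14486 m = 5.002×10^8 Pa = 500.2 MPa
Total = 3.679 + 13.93 + 500.2 = 517.83 MPa

520 MPa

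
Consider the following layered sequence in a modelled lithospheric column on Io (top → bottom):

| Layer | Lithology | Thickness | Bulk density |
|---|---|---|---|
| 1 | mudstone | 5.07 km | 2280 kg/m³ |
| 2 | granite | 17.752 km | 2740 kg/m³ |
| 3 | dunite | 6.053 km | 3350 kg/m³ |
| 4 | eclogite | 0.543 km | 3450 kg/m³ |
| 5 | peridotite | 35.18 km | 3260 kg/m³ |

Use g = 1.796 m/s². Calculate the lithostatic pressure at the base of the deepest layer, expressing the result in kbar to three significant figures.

mudstone: 2280 kg/m³ × 1.796 m/s² × 5070 m = 2.076×10^7 Pa = 0.2076 kbar
granite: 2740 kg/m³ × 1.796 m/s² × 17752 m = 8.736×10^7 Pa = 0.8736 kbar
dunite: 3350 kg/m³ × 1.796 m/s² × 6053 m = 3.642×10^7 Pa = 0.3642 kbar
eclogite: 3450 kg/m³ × 1.796 m/s² × 543 m = 3.365×10^6 Pa = 0.03365 kbar
peridotite: 3260 kg/m³ × 1.796 m/s² × 35180 m = 2.060×10^8 Pa = 2.060 kbar
Total = 0.2076 + 0.8736 + 0.3642 + 0.03365 + 2.060 = 3.5388 kbar

3.54 kbar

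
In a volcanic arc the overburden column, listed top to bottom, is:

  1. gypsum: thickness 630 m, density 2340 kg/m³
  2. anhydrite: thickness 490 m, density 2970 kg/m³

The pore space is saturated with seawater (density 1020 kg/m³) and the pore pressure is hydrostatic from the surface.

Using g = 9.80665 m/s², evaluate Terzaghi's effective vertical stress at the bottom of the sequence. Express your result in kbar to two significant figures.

Overburden (lithostatic) stress σ_v:
gypsum: 2340 kg/m³ × 9.80665 m/s² × 630 m = 1.446×10^7 Pa = 14.46 MPa
anhydrite: 2970 kg/m³ × 9.80665 m/s² × 490 m = 1.427×10^7 Pa = 14.27 MPa
Total = 14.46 + 14.27 = 28.729 MPa
Pore pressure P_p = 1020 kg/m³ × 9.80665 m/s² × 1120 m = 1.120×10^7 Pa = 11.20 MPa
Effective stress σ' = σ_v − P_p = 28.73 − 11.20 = 17.525 MPa = 0.17525 kbar

0.18 kbar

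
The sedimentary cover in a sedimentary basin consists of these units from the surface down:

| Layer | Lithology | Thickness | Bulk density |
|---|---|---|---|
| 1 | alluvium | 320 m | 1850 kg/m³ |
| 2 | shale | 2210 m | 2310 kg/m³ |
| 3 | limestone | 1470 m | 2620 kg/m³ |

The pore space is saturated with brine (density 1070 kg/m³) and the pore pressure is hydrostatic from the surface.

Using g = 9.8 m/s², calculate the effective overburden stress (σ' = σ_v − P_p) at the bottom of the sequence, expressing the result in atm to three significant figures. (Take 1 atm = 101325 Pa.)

Overburden (lithostatic) stress σ_v:
alluvium: 1850 kg/m³ × 9.8 m/s² × 320 m = 5.802×10^6 Pa = 5.802 MPa
shale: 2310 kg/m³ × 9.8 m/s² × 2210 m = 5.003×10^7 Pa = 50.03 MPa
limestone: 2620 kg/m³ × 9.8 m/s² × 1470 m = 3.774×10^7 Pa = 37.74 MPa
Total = 5.802 + 50.03 + 37.74 = 93.575 MPa
Pore pressure P_p = 1070 kg/m³ × 9.8 m/s² × 4000 m = 4.194×10^7 Pa = 41.94 MPa
Effective stress σ' = σ_v − P_p = 93.58 − 41.94 = 51.631 MPa = 509.56 atm

510 atm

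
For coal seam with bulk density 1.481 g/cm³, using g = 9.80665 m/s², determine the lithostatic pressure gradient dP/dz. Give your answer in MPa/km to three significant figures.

14.5 MPa/km

dP/dz = ρg = 1481 kg/m³ × 9.80665 m/s² = 14524 Pa/m
= 14524 Pa/m × (1 MPa/km / 1000.0 Pa/m) = 14.524 MPa/km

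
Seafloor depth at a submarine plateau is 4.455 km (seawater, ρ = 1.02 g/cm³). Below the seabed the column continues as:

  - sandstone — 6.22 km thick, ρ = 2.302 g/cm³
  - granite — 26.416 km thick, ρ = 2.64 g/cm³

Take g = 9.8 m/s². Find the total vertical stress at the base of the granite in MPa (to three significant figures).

868 MPa

seawater: 1020 kg/m³ × 9.8 m/s² × 4455 m = 4.453×10^7 Pa = 44.53 MPa
sandstone: 2302 kg/m³ × 9.8 m/s² × 6220 m = 1.403×10^8 Pa = 140.3 MPa
granite: 2640 kg/m³ × 9.8 m/s² × 26416 m = 6.834×10^8 Pa = 683.4 MPa
Total = 44.53 + 140.3 + 683.4 = 868.29 MPa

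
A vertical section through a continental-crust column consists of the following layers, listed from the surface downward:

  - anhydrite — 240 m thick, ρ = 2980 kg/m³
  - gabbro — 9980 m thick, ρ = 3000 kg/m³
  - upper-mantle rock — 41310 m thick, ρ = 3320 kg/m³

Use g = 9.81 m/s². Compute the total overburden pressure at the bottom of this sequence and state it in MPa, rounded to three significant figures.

anhydrite: 2980 kg/m³ × 9.81 m/s² × 240 m = 7.016×10^6 Pa = 7.016 MPa
gabbro: 3000 kg/m³ × 9.81 m/s² × 9980 m = 2.937×10^8 Pa = 293.7 MPa
upper-mantle rock: 3320 kg/m³ × 9.81 m/s² × 41310 m = 1.345×10^9 Pa = 1345 MPa
Total = 7.016 + 293.7 + 1345 = 1646.2 MPa

1650 MPa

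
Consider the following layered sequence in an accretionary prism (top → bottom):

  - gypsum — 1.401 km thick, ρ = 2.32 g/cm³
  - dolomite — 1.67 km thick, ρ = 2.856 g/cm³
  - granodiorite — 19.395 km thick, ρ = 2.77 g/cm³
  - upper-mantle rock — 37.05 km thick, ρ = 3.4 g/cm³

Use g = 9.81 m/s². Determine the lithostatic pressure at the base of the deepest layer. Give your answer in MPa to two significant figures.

gypsum: 2320 kg/m³ × 9.81 m/s² × 1401 m = 3.189×10^7 Pa = 31.89 MPa
dolomite: 2856 kg/m³ × 9.81 m/s² × 1670 m = 4.679×10^7 Pa = 46.79 MPa
granodiorite: 2770 kg/m³ × 9.81 m/s² × 19395 m = 5.270×10^8 Pa = 527.0 MPa
upper-mantle rock: 3400 kg/m³ × 9.81 m/s² × 37050 m = 1.236×10^9 Pa = 1236 MPa
Total = 31.89 + 46.79 + 527.0 + 1236 = 1841.5 MPa

1800 MPa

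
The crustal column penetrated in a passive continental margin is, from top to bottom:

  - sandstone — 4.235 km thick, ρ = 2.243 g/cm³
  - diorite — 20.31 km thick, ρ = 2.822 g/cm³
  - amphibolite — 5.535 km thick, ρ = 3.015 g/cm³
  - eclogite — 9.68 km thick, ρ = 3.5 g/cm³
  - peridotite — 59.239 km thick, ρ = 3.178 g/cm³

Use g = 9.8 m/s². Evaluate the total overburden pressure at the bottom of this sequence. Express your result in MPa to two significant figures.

3000 MPa

sandstone: 2243 kg/m³ × 9.8 m/s² × 4235 m = 9.309×10^7 Pa = 93.09 MPa
diorite: 2822 kg/m³ × 9.8 m/s² × 20310 m = 5.617×10^8 Pa = 561.7 MPa
amphibolite: 3015 kg/m³ × 9.8 m/s² × 5535 m = 1.635×10^8 Pa = 163.5 MPa
eclogite: 3500 kg/m³ × 9.8 m/s² × 9680 m = 3.320×10^8 Pa = 332.0 MPa
peridotite: 3178 kg/m³ × 9.8 m/s² × 59239 m = 1.845×10^9 Pa = 1845 MPa
Total = 93.09 + 561.7 + 163.5 + 332.0 + 1845 = 2995.3 MPa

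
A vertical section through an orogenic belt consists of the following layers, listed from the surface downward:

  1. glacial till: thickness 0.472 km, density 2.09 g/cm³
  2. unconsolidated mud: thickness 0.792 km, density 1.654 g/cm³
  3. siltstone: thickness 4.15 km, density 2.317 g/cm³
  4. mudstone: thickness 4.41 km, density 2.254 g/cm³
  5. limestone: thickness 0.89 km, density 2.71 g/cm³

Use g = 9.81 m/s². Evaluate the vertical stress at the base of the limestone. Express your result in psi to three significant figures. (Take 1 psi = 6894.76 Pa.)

glacial till: 2090 kg/m³ × 9.81 m/s² × 472 m = 9.677×10^6 Pa = 1404 psi
unconsolidated mud: 1654 kg/m³ × 9.81 m/s² × 792 m = 1.285×10^7 Pa = 1864 psi
siltstone: 2317 kg/m³ × 9.81 m/s² × 4150 m = 9.433×10^7 Pa = 13681 psi
mudstone: 2254 kg/m³ × 9.81 m/s² × 4410 m = 9.751×10^7 Pa = 14143 psi
limestone: 2710 kg/m³ × 9.81 m/s² × 890 m = 2.366×10^7 Pa = 3432 psi
Total = 1404 + 1864 + 13681 + 14143 + 3432 = 34523 psi

34500 psi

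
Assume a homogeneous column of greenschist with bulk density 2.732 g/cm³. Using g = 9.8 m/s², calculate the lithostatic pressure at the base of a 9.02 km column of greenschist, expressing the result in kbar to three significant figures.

greenschist: 2732 kg/m³ × 9.8 m/s² × 9020 m = 2.415×10^8 Pa = 2.415 kbar

2.41 kbar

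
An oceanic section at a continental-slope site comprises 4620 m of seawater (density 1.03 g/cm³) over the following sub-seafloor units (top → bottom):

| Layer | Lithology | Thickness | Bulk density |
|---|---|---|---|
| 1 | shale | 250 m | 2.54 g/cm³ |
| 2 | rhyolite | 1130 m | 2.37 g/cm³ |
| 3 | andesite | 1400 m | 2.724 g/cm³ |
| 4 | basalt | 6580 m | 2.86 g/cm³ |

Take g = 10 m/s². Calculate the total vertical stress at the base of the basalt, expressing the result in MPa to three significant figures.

307 MPa

seawater: 1030 kg/m³ × 10 m/s² × 4620 m = 4.759×10^7 Pa = 47.59 MPa
shale: 2540 kg/m³ × 10 m/s² × 250 m = 6.350×10^6 Pa = 6.350 MPa
rhyolite: 2370 kg/m³ × 10 m/s² × 1130 m = 2.678×10^7 Pa = 26.78 MPa
andesite: 2724 kg/m³ × 10 m/s² × 1400 m = 3.814×10^7 Pa = 38.14 MPa
basalt: 2860 kg/m³ × 10 m/s² × 6580 m = 1.882×10^8 Pa = 188.2 MPa
Total = 47.59 + 6.350 + 26.78 + 38.14 + 188.2 = 307.04 MPa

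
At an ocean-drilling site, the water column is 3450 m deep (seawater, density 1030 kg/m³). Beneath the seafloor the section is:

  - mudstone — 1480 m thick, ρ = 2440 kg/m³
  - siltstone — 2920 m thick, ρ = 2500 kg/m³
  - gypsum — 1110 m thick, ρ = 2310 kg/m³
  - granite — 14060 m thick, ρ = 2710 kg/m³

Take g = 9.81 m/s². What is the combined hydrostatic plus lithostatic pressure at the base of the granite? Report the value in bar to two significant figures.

5400 bar

seawater: 1030 kg/m³ × 9.81 m/s² × 3450 m = 3.486×10^7 Pa = 348.6 bar
mudstone: 2440 kg/m³ × 9.81 m/s² × 1480 m = 3.543×10^7 Pa = 354.3 bar
siltstone: 2500 kg/m³ × 9.81 m/s² × 2920 m = 7.161×10^7 Pa = 716.1 bar
gypsum: 2310 kg/m³ × 9.81 m/s² × 1110 m = 2.515×10^7 Pa = 251.5 bar
granite: 2710 kg/m³ × 9.81 m/s² × 14060 m = 3.738×10^8 Pa = 3738 bar
Total = 348.6 + 354.3 + 716.1 + 251.5 + 3738 = 5408.4 bar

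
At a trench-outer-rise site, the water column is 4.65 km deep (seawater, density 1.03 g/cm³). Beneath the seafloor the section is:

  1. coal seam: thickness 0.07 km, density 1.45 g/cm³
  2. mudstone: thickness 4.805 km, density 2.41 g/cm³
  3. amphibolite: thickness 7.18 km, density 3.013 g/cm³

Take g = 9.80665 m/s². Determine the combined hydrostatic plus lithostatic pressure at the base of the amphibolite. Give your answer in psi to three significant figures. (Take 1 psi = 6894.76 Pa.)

54200 psi

seawater: 1030 kg/m³ × 9.80665 m/s² × 4650 m = 4.697×10^7 Pa = 6812 psi
coal seam: 1450 kg/m³ × 9.80665 m/s² × 70 m = 9.954×10^5 Pa = 144.4 psi
mudstone: 2410 kg/m³ × 9.80665 m/s² × 4805 m = 1.136×10^8 Pa = 16471 psi
amphibolite: 3013 kg/m³ × 9.80665 m/s² × 7180 m = 2.122×10^8 Pa = 30770 psi
Total = 6812 + 144.4 + 16471 + 30770 = 54197 psi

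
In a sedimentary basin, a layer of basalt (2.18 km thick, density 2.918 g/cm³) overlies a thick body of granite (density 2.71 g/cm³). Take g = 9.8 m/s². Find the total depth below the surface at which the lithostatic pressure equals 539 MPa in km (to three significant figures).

20.1 km

Pressure at base of upper layers: 2918×9.8×2180 = 6.234×10^7 Pa = 62.34 MPa
Remaining pressure to be supplied by granite: 5.390×10^8 − 6.234×10^7 = 4.767×10^8 Pa
Additional depth in granite = 4.767×10^8 Pa / (2710 kg/m³ × 9.8 m/s²) = 17948 m
Total depth = 2180 m + 17948 m = 20128 m
= 20.128 km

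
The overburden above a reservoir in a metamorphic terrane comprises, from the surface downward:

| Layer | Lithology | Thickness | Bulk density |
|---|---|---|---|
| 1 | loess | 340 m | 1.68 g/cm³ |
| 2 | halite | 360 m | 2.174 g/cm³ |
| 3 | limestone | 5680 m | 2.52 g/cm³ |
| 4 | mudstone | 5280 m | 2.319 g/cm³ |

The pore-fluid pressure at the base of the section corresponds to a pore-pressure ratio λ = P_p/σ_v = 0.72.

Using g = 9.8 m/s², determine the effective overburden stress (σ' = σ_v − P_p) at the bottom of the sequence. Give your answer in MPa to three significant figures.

76.6 MPa

Overburden (lithostatic) stress σ_v:
loess: 1680 kg/m³ × 9.8 m/s² × 340 m = 5.598×10^6 Pa = 5.598 MPa
halite: 2174 kg/m³ × 9.8 m/s² × 360 m = 7.670×10^6 Pa = 7.670 MPa
limestone: 2520 kg/m³ × 9.8 m/s² × 5680 m = 1.403×10^8 Pa = 140.3 MPa
mudstone: 2319 kg/m³ × 9.8 m/s² × 5280 m = 1.200×10^8 Pa = 120.0 MPa
Total = 5.598 + 7.670 + 140.3 + 120.0 = 273.54 MPa
Pore pressure P_p = λ·σ_v = 0.72 × 273.5 MPa = 196.9 MPa
Effective stress σ' = σ_v − P_p = 273.5 − 196.9 = 76.590 MPa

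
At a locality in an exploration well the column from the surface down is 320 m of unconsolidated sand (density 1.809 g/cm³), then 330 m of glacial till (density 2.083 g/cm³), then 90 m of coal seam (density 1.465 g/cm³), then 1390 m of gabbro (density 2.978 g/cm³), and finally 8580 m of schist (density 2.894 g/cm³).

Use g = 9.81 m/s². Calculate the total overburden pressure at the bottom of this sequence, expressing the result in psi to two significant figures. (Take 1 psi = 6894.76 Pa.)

unconsolidated sand: 1809 kg/m³ × 9.81 m/s² × 320 m = 5.679×10^6 Pa = 823.6 psi
glacial till: 2083 kg/m³ × 9.81 m/s² × 330 m = 6.743×10^6 Pa = 978.0 psi
coal seam: 1465 kg/m³ × 9.81 m/s² × 90 m = 1.293×10^6 Pa = 187.6 psi
gabbro: 2978 kg/m³ × 9.81 m/s² × 1390 m = 4.061×10^7 Pa = 5890 psi
schist: 2894 kg/m³ × 9.81 m/s² × 8580 m = 2.436×10^8 Pa = 35329 psi
Total = 823.6 + 978.0 + 187.6 + 5890 + 35329 = 43208 psi

43000 psi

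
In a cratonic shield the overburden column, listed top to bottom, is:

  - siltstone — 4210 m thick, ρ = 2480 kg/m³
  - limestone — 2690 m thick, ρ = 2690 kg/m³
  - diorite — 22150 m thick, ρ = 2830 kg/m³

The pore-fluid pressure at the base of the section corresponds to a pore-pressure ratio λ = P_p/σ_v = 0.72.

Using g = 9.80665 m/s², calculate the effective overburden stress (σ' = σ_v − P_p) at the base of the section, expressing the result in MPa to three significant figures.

221 MPa

Overburden (lithostatic) stress σ_v:
siltstone: 2480 kg/m³ × 9.80665 m/s² × 4210 m = 1.024×10^8 Pa = 102.4 MPa
limestone: 2690 kg/m³ × 9.80665 m/s² × 2690 m = 7.096×10^7 Pa = 70.96 MPa
diorite: 2830 kg/m³ × 9.80665 m/s² × 22150 m = 6.147×10^8 Pa = 614.7 MPa
Total = 102.4 + 70.96 + 614.7 = 788.08 MPa
Pore pressure P_p = λ·σ_v = 0.72 × 788.1 MPa = 567.4 MPa
Effective stress σ' = σ_v − P_p = 788.1 − 567.4 = 220.66 MPa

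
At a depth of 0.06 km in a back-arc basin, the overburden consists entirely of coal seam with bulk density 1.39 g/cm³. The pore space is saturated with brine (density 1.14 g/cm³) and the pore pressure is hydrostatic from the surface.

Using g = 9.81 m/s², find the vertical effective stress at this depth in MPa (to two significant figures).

Overburden (lithostatic) stress σ_v:
coal seam: 1390 kg/m³ × 9.81 m/s² × 60 m = 8.182×10^5 Pa = 0.8182 MPa
Pore pressure P_p = 1140 kg/m³ × 9.81 m/s² × 60 m = 6.710×10^5 Pa = 0.6710 MPa
Effective stress σ' = σ_v − P_p = 0.8182 − 0.6710 = 0.14715 MPa

0.15 MPa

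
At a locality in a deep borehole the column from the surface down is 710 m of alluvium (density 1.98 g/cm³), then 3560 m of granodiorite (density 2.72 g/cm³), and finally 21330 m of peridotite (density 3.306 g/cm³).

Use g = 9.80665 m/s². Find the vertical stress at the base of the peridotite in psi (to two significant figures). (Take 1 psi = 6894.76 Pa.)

120000 psi

alluvium: 1980 kg/m³ × 9.80665 m/s² × 710 m = 1.379×10^7 Pa = 2000 psi
granodiorite: 2720 kg/m³ × 9.80665 m/s² × 3560 m = 9.496×10^7 Pa = 13773 psi
peridotite: 3306 kg/m³ × 9.80665 m/s² × 21330 m = 6.915×10^8 Pa = 1.003×10^5 psi
Total = 2000 + 13773 + 1.003×10^5 = 1.1607×10^5 psi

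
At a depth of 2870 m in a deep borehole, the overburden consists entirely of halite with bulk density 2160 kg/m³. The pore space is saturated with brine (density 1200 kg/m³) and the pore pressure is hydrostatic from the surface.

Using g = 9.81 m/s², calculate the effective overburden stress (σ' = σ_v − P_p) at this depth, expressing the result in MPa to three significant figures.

Overburden (lithostatic) stress σ_v:
halite: 2160 kg/m³ × 9.81 m/s² × 2870 m = 6.081×10^7 Pa = 60.81 MPa
Pore pressure P_p = 1200 kg/m³ × 9.81 m/s² × 2870 m = 3.379×10^7 Pa = 33.79 MPa
Effective stress σ' = σ_v − P_p = 60.81 − 33.79 = 27.029 MPa

27.0 MPa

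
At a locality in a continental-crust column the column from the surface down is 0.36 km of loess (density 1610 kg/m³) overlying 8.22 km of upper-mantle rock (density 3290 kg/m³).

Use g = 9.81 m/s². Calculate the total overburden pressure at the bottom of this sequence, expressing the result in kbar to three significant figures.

loess: 1610 kg/m³ × 9.81 m/s² × 360 m = 5.686×10^6 Pa = 0.05686 kbar
upper-mantle rock: 3290 kg/m³ × 9.81 m/s² × 8220 m = 2.653×10^8 Pa = 2.653 kbar
Total = 0.05686 + 2.653 = 2.7099 kbar

2.71 kbar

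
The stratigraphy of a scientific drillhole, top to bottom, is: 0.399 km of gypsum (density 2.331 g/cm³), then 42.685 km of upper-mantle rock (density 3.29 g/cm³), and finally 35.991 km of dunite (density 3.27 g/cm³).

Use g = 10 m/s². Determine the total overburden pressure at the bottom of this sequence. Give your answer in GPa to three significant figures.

2.59 GPa

gypsum: 2331 kg/m³ × 10 m/s² × 399 m = 9.301×10^6 Pa = 9.301×10^-3 GPa
upper-mantle rock: 3290 kg/m³ × 10 m/s² × 42685 m = 1.404×10^9 Pa = 1.404 GPa
dunite: 3270 kg/m³ × 10 m/s² × 35991 m = 1.177×10^9 Pa = 1.177 GPa
Total = 9.301×10^-3 + 1.404 + 1.177 = 2.5905 GPa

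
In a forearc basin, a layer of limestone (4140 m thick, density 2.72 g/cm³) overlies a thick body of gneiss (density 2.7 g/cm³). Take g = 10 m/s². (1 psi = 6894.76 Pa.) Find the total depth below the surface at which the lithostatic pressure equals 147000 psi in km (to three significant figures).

37.5 km

Pressure at base of upper layers: 2720×10×4140 = 1.126×10^8 Pa = 16332 psi
Remaining pressure to be supplied by gneiss: 1.014×10^9 − 1.126×10^8 = 9.009×10^8 Pa
Additional depth in gneiss = 9.009×10^8 Pa / (2700 kg/m³ × 10 m/s²) = 33367 m
Total depth = 4140 m + 33367 m = 37507 m
= 37.507 km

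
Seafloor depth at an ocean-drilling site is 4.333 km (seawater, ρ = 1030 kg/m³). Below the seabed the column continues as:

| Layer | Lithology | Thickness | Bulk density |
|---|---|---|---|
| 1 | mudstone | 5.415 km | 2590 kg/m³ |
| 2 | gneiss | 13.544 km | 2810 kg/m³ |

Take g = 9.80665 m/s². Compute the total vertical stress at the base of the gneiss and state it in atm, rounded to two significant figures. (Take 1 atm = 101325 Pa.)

seawater: 1030 kg/m³ × 9.80665 m/s² × 4333 m = 4.377×10^7 Pa = 431.9 atm
mudstone: 2590 kg/m³ × 9.80665 m/s² × 5415 m = 1.375×10^8 Pa = 1357 atm
gneiss: 2810 kg/m³ × 9.80665 m/s² × 13544 m = 3.732×10^8 Pa = 3683 atm
Total = 431.9 + 1357 + 3683 = 5472.8 atm

5500 atm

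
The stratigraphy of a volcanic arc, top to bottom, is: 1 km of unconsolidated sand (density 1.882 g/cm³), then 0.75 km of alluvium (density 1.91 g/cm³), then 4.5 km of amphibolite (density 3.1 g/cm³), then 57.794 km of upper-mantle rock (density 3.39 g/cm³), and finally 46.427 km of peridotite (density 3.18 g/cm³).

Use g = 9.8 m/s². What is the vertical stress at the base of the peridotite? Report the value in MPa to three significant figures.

unconsolidated sand: 1882 kg/m³ × 9.8 m/s² × 1000 m = 1.844×10^7 Pa = 18.44 MPa
alluvium: 1910 kg/m³ × 9.8 m/s² × 750 m = 1.404×10^7 Pa = 14.04 MPa
amphibolite: 3100 kg/m³ × 9.8 m/s² × 4500 m = 1.367×10^8 Pa = 136.7 MPa
upper-mantle rock: 3390 kg/m³ × 9.8 m/s² × 57794 m = 1.920×10^9 Pa = 1920 MPa
peridotite: 3180 kg/m³ × 9.8 m/s² × 46427 m = 1.447×10^9 Pa = 1447 MPa
Total = 18.44 + 14.04 + 136.7 + 1920 + 1447 = 3536.1 MPa

3540 MPa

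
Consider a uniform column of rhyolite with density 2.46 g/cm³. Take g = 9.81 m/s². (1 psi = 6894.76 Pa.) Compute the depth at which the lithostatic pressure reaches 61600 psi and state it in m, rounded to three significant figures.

17600 m

h = P/(ρg) = 61600 psi / (2460 kg/m³ × 9.81 m/s²) = 4.247×10^8 Pa / 24133 Pa/m = 17599 m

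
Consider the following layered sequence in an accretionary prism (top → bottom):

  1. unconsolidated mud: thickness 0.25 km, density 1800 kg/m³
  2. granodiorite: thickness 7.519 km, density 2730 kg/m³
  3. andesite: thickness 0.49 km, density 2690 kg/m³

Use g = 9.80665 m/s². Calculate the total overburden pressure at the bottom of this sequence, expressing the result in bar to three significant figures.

unconsolidated mud: 1800 kg/m³ × 9.80665 m/s² × 250 m = 4.413×10^6 Pa = 44.13 bar
granodiorite: 2730 kg/m³ × 9.80665 m/s² × 7519 m = 2.013×10^8 Pa = 2013 bar
andesite: 2690 kg/m³ × 9.80665 m/s² × 490 m = 1.293×10^7 Pa = 129.3 bar
Total = 44.13 + 2013 + 129.3 = 2186.4 bar

2190 bar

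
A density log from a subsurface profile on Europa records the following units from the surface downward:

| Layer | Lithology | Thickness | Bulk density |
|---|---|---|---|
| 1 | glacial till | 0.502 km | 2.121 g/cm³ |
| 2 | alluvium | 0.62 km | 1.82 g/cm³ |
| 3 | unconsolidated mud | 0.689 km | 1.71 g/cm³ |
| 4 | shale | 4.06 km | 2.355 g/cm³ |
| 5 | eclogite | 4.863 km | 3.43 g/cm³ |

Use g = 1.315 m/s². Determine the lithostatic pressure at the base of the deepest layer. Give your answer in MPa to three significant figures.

38.9 MPa

glacial till: 2121 kg/m³ × 1.315 m/s² × 502 m = 1.400×10^6 Pa = 1.400 MPa
alluvium: 1820 kg/m³ × 1.315 m/s² × 620 m = 1.484×10^6 Pa = 1.484 MPa
unconsolidated mud: 1710 kg/m³ × 1.315 m/s² × 689 m = 1.549×10^6 Pa = 1.549 MPa
shale: 2355 kg/m³ × 1.315 m/s² × 4060 m = 1.257×10^7 Pa = 12.57 MPa
eclogite: 3430 kg/m³ × 1.315 m/s² × 4863 m = 2.193×10^7 Pa = 21.93 MPa
Total = 1.400 + 1.484 + 1.549 + 12.57 + 21.93 = 38.941 MPa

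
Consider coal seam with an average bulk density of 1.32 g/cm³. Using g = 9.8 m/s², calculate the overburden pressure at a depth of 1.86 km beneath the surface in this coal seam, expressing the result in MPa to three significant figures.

24.1 MPa

coal seam: 1320 kg/m³ × 9.8 m/s² × 1860 m = 2.406×10^7 Pa = 24.06 MPa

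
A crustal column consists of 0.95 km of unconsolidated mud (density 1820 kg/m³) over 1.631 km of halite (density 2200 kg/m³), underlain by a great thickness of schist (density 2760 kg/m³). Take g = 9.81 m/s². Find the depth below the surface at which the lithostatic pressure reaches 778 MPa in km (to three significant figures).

Pressure at base of upper layers: 1820×9.81×950 + 2200×9.81×1631 = 5.216×10^7 Pa = 52.16 MPa
Remaining pressure to be supplied by schist: 7.780×10^8 − 5.216×10^7 = 7.258×10^8 Pa
Additional depth in schist = 7.258×10^8 Pa / (2760 kg/m³ × 9.81 m/s²) = 26808 m
Total depth = 2581 m + 26808 m = 29389 m
= 29.389 km

29.4 km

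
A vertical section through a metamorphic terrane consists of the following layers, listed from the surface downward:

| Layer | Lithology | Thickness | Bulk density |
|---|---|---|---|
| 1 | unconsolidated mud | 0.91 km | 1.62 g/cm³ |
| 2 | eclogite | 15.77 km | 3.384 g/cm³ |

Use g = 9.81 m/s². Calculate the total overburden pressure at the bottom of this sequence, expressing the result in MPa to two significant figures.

unconsolidated mud: 1620 kg/m³ × 9.81 m/s² × 910 m = 1.446×10^7 Pa = 14.46 MPa
eclogite: 3384 kg/m³ × 9.81 m/s² × 15770 m = 5.235×10^8 Pa = 523.5 MPa
Total = 14.46 + 523.5 = 537.98 MPa

540 MPa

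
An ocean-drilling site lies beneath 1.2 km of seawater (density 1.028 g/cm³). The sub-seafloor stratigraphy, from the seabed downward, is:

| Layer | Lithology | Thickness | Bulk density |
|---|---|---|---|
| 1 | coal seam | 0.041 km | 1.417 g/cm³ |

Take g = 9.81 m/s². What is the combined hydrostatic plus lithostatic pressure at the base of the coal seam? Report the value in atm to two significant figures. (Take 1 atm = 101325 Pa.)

130 atm

seawater: 1028 kg/m³ × 9.81 m/s² × 1200 m = 1.210×10^7 Pa = 119.4 atm
coal seam: 1417 kg/m³ × 9.81 m/s² × 41 m = 5.699×10^5 Pa = 5.625 atm
Total = 119.4 + 5.625 = 125.06 atm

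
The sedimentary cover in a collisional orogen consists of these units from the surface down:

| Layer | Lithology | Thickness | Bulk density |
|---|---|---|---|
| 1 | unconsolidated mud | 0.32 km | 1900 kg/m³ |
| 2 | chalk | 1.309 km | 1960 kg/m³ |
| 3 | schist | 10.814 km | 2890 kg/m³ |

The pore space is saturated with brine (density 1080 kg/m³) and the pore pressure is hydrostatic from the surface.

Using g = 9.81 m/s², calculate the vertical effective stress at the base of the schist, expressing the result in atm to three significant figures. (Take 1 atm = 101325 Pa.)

Overburden (lithostatic) stress σ_v:
unconsolidated mud: 1900 kg/m³ × 9.81 m/s² × 320 m = 5.964×10^6 Pa = 5.964 MPa
chalk: 1960 kg/m³ × 9.81 m/s² × 1309 m = 2.517×10^7 Pa = 25.17 MPa
schist: 2890 kg/m³ × 9.81 m/s² × 10814 m = 3.066×10^8 Pa = 306.6 MPa
Total = 5.964 + 25.17 + 306.6 = 337.72 MPa
Pore pressure P_p = 1080 kg/m³ × 9.81 m/s² × 12443 m = 1.318×10^8 Pa = 131.8 MPa
Effective stress σ' = σ_v − P_p = 337.7 − 131.8 = 205.89 MPa = 2032.0 atm

2030 atm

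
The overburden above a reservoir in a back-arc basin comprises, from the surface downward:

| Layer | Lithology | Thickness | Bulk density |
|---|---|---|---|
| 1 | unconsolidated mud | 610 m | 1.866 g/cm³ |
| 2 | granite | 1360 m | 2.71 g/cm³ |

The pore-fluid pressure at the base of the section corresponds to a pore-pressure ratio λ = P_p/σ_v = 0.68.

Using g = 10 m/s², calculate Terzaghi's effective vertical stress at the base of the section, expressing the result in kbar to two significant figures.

Overburden (lithostatic) stress σ_v:
unconsolidated mud: 1866 kg/m³ × 10 m/s² × 610 m = 1.138×10^7 Pa = 11.38 MPa
granite: 2710 kg/m³ × 10 m/s² × 1360 m = 3.686×10^7 Pa = 36.86 MPa
Total = 11.38 + 36.86 = 48.239 MPa
Pore pressure P_p = λ·σ_v = 0.68 × 48.24 MPa = 32.80 MPa
Effective stress σ' = σ_v − P_p = 48.24 − 32.80 = 15.436 MPa = 0.15436 kbar

0.15 kbar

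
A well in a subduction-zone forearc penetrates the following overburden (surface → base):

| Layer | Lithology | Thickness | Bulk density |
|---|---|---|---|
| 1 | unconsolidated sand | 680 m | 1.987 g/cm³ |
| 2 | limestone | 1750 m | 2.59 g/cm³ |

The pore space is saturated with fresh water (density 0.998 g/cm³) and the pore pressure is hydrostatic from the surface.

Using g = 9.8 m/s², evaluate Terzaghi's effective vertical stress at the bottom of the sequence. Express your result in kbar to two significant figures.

0.34 kbar

Overburden (lithostatic) stress σ_v:
unconsolidated sand: 1987 kg/m³ × 9.8 m/s² × 680 m = 1.324×10^7 Pa = 13.24 MPa
limestone: 2590 kg/m³ × 9.8 m/s² × 1750 m = 4.442×10^7 Pa = 44.42 MPa
Total = 13.24 + 44.42 = 57.660 MPa
Pore pressure P_p = 998 kg/m³ × 9.8 m/s² × 2430 m = 2.377×10^7 Pa = 23.77 MPa
Effective stress σ' = σ_v − P_p = 57.66 − 23.77 = 33.893 MPa = 0.33893 kbar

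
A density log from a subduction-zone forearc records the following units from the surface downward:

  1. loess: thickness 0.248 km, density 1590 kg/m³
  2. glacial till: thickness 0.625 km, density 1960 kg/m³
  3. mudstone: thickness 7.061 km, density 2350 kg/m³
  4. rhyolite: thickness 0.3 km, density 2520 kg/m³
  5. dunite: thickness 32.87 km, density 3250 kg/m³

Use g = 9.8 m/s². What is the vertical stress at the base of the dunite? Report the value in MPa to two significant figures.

loess: 1590 kg/m³ × 9.8 m/s² × 248 m = 3.864×10^6 Pa = 3.864 MPa
glacial till: 1960 kg/m³ × 9.8 m/s² × 625 m = 1.200×10^7 Pa = 12.01 MPa
mudstone: 2350 kg/m³ × 9.8 m/s² × 7061 m = 1.626×10^8 Pa = 162.6 MPa
rhyolite: 2520 kg/m³ × 9.8 m/s² × 300 m = 7.409×10^6 Pa = 7.409 MPa
dunite: 3250 kg/m³ × 9.8 m/s² × 32870 m = 1.047×10^9 Pa = 1047 MPa
Total = 3.864 + 12.01 + 162.6 + 7.409 + 1047 = 1232.8 MPa

1200 MPa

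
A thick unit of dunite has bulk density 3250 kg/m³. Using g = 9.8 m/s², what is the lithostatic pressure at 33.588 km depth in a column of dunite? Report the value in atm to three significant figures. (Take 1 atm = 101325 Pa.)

10600 atm

dunite: 3250 kg/m³ × 9.8 m/s² × 33588 m = 1.070×10^9 Pa = 10558 atm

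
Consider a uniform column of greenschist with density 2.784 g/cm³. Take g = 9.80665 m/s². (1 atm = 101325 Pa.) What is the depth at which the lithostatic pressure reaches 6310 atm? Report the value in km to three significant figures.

23.4 km

h = P/(ρg) = 6310 atm / (2784 kg/m³ × 9.80665 m/s²) = 6.394×10^8 Pa / 27302 Pa/m = 23418 m
= 23.418 km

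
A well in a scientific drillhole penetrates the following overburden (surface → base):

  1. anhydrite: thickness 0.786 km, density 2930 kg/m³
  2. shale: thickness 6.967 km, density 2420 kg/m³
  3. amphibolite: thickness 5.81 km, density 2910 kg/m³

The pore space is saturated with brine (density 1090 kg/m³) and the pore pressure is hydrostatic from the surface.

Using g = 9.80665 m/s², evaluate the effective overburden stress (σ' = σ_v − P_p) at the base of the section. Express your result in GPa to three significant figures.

0.209 GPa

Overburden (lithostatic) stress σ_v:
anhydrite: 2930 kg/m³ × 9.80665 m/s² × 786 m = 2.258×10^7 Pa = 22.58 MPa
shale: 2420 kg/m³ × 9.80665 m/s² × 6967 m = 1.653×10^8 Pa = 165.3 MPa
amphibolite: 2910 kg/m³ × 9.80665 m/s² × 5810 m = 1.658×10^8 Pa = 165.8 MPa
Total = 22.58 + 165.3 + 165.8 = 353.73 MPa
Pore pressure P_p = 1090 kg/m³ × 9.80665 m/s² × 13563 m = 1.450×10^8 Pa = 145.0 MPa
Effective stress σ' = σ_v − P_p = 353.7 − 145.0 = 208.75 MPa = 0.20875 GPa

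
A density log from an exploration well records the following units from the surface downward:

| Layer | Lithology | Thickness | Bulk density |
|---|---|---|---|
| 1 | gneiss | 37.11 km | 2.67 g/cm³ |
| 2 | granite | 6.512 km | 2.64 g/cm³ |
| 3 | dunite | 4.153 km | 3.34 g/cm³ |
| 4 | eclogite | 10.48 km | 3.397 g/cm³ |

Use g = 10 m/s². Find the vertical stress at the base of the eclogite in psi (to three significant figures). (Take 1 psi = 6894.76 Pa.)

240000 psi

gneiss: 2670 kg/m³ × 10 m/s² × 37110 m = 9.908×10^8 Pa = 1.437×10^5 psi
granite: 2640 kg/m³ × 10 m/s² × 6512 m = 1.719×10^8 Pa = 24934 psi
dunite: 3340 kg/m³ × 10 m/s² × 4153 m = 1.387×10^8 Pa = 20118 psi
eclogite: 3397 kg/m³ × 10 m/s² × 10480 m = 3.560×10^8 Pa = 51634 psi
Total = 1.437×10^5 + 24934 + 20118 + 51634 = 2.4040×10^5 psi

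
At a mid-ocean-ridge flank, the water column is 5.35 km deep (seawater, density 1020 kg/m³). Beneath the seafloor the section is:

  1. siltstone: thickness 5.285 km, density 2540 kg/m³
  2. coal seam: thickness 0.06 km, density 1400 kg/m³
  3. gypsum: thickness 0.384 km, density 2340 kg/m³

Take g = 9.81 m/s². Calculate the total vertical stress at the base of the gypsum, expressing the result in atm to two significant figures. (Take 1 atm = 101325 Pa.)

seawater: 1020 kg/m³ × 9.81 m/s² × 5350 m = 5.353×10^7 Pa = 528.3 atm
siltstone: 2540 kg/m³ × 9.81 m/s² × 5285 m = 1.317×10^8 Pa = 1300 atm
coal seam: 1400 kg/m³ × 9.81 m/s² × 60 m = 8.240×10^5 Pa = 8.133 atm
gypsum: 2340 kg/m³ × 9.81 m/s² × 384 m = 8.815×10^6 Pa = 87.00 atm
Total = 528.3 + 1300 + 8.133 + 87.00 = 1923.1 atm

1900 atm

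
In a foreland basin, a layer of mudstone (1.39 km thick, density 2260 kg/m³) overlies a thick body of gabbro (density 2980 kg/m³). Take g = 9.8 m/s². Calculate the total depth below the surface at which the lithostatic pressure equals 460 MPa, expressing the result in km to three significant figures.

16.1 km

Pressure at base of upper layers: 2260×9.8×1390 = 3.079×10^7 Pa = 30.79 MPa
Remaining pressure to be supplied by gabbro: 4.600×10^8 − 3.079×10^7 = 4.292×10^8 Pa
Additional depth in gabbro = 4.292×10^8 Pa / (2980 kg/m³ × 9.8 m/s²) = 14697 m
Total depth = 1390 m + 14697 m = 16087 m
= 16.087 km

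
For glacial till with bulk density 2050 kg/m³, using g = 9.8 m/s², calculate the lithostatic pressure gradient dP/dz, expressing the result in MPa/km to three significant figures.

20.1 MPa/km

dP/dz = ρg = 2050 kg/m³ × 9.8 m/s² = 20090 Pa/m
= 20090 Pa/m × (1 MPa/km / 1000.0 Pa/m) = 20.090 MPa/km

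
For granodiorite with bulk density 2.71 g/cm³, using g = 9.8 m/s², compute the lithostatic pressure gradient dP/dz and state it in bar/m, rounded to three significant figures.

dP/dz = ρg = 2710 kg/m³ × 9.8 m/s² = 26558 Pa/m
= 26558 Pa/m × (1 bar/m / 1.0000×10^5 Pa/m) = 0.26558 bar/m

0.266 bar/m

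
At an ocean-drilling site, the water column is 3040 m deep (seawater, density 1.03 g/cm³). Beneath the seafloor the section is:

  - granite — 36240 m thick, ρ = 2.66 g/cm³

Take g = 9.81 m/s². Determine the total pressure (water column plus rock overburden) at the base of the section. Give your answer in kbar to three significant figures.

seawater: 1030 kg/m³ × 9.81 m/s² × 3040 m = 3.072×10^7 Pa = 0.3072 kbar
granite: 2660 kg/m³ × 9.81 m/s² × 36240 m = 9.457×10^8 Pa = 9.457 kbar
Total = 0.3072 + 9.457 = 9.7639 kbar

9.76 kbar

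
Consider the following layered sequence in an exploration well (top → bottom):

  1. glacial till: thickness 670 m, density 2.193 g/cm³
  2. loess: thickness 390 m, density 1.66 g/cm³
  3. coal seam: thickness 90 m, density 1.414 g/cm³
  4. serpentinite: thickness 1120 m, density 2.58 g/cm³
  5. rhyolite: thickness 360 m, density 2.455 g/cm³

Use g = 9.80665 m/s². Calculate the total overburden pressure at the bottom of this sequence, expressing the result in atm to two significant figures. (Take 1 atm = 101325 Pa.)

580 atm

glacial till: 2193 kg/m³ × 9.80665 m/s² × 670 m = 1.441×10^7 Pa = 142.2 atm
loess: 1660 kg/m³ × 9.80665 m/s² × 390 m = 6.349×10^6 Pa = 62.66 atm
coal seam: 1414 kg/m³ × 9.80665 m/s² × 90 m = 1.248×10^6 Pa = 12.32 atm
serpentinite: 2580 kg/m³ × 9.80665 m/s² × 1120 m = 2.834×10^7 Pa = 279.7 atm
rhyolite: 2455 kg/m³ × 9.80665 m/s² × 360 m = 8.667×10^6 Pa = 85.54 atm
Total = 142.2 + 62.66 + 12.32 + 279.7 + 85.54 = 582.39 atm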